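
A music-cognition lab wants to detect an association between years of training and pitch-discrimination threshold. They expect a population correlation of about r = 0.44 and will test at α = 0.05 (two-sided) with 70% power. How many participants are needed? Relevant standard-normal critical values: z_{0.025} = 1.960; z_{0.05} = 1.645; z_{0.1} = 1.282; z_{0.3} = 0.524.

Fisher's z: C = ½·ln((1+r)/(1−r)) = ½·ln(2.5714) = 0.4722.
n = ((z_{α/2} + z_β)/C)² + 3.
(1.960 + 0.524) / 0.4722 = 2.484 / 0.4722 = 5.260.
n = 5.260² + 3 = 27.67 + 3 = 30.7.
Round up.

n = 31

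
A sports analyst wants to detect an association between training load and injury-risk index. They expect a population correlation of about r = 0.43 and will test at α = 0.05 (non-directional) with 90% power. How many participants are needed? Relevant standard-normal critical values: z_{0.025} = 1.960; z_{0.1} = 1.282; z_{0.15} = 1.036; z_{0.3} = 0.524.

n = 53

Fisher's z: C = ½·ln((1+r)/(1−r)) = ½·ln(2.5088) = 0.4599.
n = ((z_{α/2} + z_β)/C)² + 3.
(1.960 + 1.282) / 0.4599 = 3.242 / 0.4599 = 7.049.
n = 7.049² + 3 = 49.69 + 3 = 52.7.
Round up.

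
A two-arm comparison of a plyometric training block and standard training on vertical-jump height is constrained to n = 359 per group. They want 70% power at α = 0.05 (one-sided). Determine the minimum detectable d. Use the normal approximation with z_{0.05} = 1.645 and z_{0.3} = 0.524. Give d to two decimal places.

d_min ≈ 0.16

For two independent groups of n = 359 each: d_min = (z_{α} + z_β)·√(2/n).
z-sum = 1.645 + 0.524 = 2.169.
d_min = 2.169 × √(2/359) = 2.169 × 0.0746 = 0.162.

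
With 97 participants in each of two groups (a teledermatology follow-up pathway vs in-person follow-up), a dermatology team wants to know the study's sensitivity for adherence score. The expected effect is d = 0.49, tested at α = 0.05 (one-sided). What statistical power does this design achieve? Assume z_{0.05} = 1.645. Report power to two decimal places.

power ≈ 0.96

For two equal groups, power = Φ(d·√(n/2) − z_{α}).
d·√(n/2) = 0.49 × √(97/2) = 0.49 × 6.964 = 3.412.
z_β = 3.412 − 1.645 = 1.767.
Power = Φ(1.767) = 0.961.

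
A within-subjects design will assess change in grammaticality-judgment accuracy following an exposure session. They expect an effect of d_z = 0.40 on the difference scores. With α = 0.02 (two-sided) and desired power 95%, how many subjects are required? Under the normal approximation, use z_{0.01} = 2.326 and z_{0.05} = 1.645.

n = 99 pairs

For a paired (one-sample on differences) test: n = ((z_{α/2} + z_β) / d)².
z_{α/2} + z_β = 2.326 + 1.645 = 3.971.
n = (3.971 / 0.40)² = 9.928² = 98.56.
Round up.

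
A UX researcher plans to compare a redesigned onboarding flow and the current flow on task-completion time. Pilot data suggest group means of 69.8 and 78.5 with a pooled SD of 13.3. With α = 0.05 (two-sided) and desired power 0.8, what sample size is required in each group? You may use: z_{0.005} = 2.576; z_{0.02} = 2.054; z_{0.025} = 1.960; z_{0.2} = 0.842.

Cohen's d = |M₁ − M₂| / SD_pooled = |69.8 − 78.5| / 13.3 = 8.7 / 13.3 = 0.654.
For two independent groups with equal n: n = 2·((z_{α/2} + z_β) / d)².
z_{α/2} + z_β = 1.960 + 0.842 = 2.802.
n = 2 × (2.802 / 0.654)² = 2 × 4.284² = 2 × 18.36 = 36.7.
Round up to the next whole participant.

n = 37 per group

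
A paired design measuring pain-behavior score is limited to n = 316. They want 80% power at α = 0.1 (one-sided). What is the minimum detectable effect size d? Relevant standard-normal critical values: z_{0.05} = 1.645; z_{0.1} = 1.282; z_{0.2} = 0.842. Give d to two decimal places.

d_min ≈ 0.12

For a single sample (or paired design) of n = 316: d_min = (z_{α} + z_β)/√n.
z-sum = 1.282 + 0.842 = 2.124.
d_min = 2.124 / √316 = 2.124 / 17.776 = 0.119.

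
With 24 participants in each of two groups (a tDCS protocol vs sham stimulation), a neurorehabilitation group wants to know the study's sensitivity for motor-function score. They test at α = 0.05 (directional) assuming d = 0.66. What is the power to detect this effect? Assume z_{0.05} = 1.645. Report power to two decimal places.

power ≈ 0.74

For two equal groups, power = Φ(d·√(n/2) − z_{α}).
d·√(n/2) = 0.66 × √(24/2) = 0.66 × 3.464 = 2.286.
z_β = 2.286 − 1.645 = 0.641.
Power = Φ(0.641) = 0.739.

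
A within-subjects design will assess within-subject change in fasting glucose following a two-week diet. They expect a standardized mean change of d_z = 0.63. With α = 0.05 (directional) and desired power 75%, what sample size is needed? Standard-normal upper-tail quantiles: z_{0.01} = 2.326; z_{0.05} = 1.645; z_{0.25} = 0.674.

n = 14 pairs

For a paired (one-sample on differences) test: n = ((z_{α} + z_β) / d)².
z_{α} + z_β = 1.645 + 0.674 = 2.319.
n = (2.319 / 0.63)² = 3.681² = 13.55.
Round up.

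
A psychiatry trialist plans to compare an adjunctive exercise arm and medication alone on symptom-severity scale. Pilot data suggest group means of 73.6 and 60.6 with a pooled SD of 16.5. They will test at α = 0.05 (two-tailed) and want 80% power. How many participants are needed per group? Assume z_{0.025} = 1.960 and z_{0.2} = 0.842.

Cohen's d = |M₁ − M₂| / SD_pooled = |73.6 − 60.6| / 16.5 = 13.0 / 16.5 = 0.788.
For two independent groups with equal n: n = 2·((z_{α/2} + z_β) / d)².
z_{α/2} + z_β = 1.960 + 0.842 = 2.802.
n = 2 × (2.802 / 0.788)² = 2 × 3.556² = 2 × 12.64 = 25.3.
Round up to the next whole participant.

n = 26 per group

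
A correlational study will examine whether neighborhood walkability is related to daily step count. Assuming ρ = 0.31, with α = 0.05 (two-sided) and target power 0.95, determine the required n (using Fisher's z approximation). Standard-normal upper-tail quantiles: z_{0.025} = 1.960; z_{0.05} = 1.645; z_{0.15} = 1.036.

Fisher's z: C = ½·ln((1+r)/(1−r)) = ½·ln(1.8986) = 0.3205.
n = ((z_{α/2} + z_β)/C)² + 3.
(1.960 + 1.645) / 0.3205 = 3.605 / 0.3205 = 11.248.
n = 11.248² + 3 = 126.52 + 3 = 129.5.
Round up.

n = 130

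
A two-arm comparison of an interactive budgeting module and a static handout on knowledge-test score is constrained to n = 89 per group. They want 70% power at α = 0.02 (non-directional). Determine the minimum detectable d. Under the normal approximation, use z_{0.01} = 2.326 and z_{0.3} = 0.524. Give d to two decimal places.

For two independent groups of n = 89 each: d_min = (z_{α/2} + z_β)·√(2/n).
z-sum = 2.326 + 0.524 = 2.850.
d_min = 2.850 × √(2/89) = 2.850 × 0.1499 = 0.427.

d_min ≈ 0.43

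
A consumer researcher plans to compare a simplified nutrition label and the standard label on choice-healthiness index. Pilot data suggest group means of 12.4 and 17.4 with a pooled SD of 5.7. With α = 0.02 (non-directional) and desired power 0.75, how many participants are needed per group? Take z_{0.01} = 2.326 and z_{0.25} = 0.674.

n = 24 per group

Cohen's d = |M₁ − M₂| / SD_pooled = |12.4 − 17.4| / 5.7 = 5.0 / 5.7 = 0.877.
For two independent groups with equal n: n = 2·((z_{α/2} + z_β) / d)².
z_{α/2} + z_β = 2.326 + 0.674 = 3.000.
n = 2 × (3.000 / 0.877)² = 2 × 3.421² = 2 × 11.70 = 23.4.
Round up to the next whole participant.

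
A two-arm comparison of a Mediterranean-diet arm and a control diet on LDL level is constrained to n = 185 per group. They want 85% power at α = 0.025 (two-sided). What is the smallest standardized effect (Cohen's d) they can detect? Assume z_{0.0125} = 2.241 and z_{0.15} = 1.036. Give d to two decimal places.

For two independent groups of n = 185 each: d_min = (z_{α/2} + z_β)·√(2/n).
z-sum = 2.241 + 1.036 = 3.277.
d_min = 3.277 × √(2/185) = 3.277 × 0.1040 = 0.341.

d_min ≈ 0.34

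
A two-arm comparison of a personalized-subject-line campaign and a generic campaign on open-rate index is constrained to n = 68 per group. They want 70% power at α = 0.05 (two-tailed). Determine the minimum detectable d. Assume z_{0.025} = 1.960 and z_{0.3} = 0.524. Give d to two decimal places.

For two independent groups of n = 68 each: d_min = (z_{α/2} + z_β)·√(2/n).
z-sum = 1.960 + 0.524 = 2.484.
d_min = 2.484 × √(2/68) = 2.484 × 0.1715 = 0.426.

d_min ≈ 0.43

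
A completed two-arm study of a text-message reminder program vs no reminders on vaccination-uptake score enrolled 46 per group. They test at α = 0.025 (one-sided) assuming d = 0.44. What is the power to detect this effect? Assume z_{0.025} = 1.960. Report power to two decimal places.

power ≈ 0.56

For two equal groups, power = Φ(d·√(n/2) − z_{α}).
d·√(n/2) = 0.44 × √(46/2) = 0.44 × 4.796 = 2.110.
z_β = 2.110 − 1.960 = 0.150.
Power = Φ(0.150) = 0.560.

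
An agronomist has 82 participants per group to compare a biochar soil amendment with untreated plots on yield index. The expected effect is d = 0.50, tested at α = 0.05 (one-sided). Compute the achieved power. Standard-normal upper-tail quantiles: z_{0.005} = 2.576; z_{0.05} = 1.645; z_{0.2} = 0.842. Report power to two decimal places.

power ≈ 0.94

For two equal groups, power = Φ(d·√(n/2) − z_{α}).
d·√(n/2) = 0.50 × √(82/2) = 0.50 × 6.403 = 3.202.
z_β = 3.202 − 1.645 = 1.557.
Power = Φ(1.557) = 0.940.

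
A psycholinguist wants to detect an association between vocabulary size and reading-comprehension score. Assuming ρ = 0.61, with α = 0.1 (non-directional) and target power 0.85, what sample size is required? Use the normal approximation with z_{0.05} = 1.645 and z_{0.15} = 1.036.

Fisher's z: C = ½·ln((1+r)/(1−r)) = ½·ln(4.1282) = 0.7089.
n = ((z_{α/2} + z_β)/C)² + 3.
(1.645 + 1.036) / 0.7089 = 2.681 / 0.7089 = 3.782.
n = 3.782² + 3 = 14.30 + 3 = 17.3.
Round up.

n = 18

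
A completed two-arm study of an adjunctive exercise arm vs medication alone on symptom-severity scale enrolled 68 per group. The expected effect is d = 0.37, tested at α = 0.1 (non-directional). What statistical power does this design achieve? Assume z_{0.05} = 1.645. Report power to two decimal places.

For two equal groups, power = Φ(d·√(n/2) − z_{α/2}).
d·√(n/2) = 0.37 × √(68/2) = 0.37 × 5.831 = 2.157.
z_β = 2.157 − 1.645 = 0.512.
Power = Φ(0.512) = 0.696.

power ≈ 0.70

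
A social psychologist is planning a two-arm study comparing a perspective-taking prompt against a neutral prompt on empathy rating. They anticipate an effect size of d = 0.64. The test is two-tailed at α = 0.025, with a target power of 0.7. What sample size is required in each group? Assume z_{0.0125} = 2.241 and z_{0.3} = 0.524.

For two independent groups with equal n: n = 2·((z_{α/2} + z_β) / d)².
z_{α/2} + z_β = 2.241 + 0.524 = 2.765.
n = 2 × (2.765 / 0.64)² = 2 × 4.320² = 2 × 18.67 = 37.3.
Round up to the next whole participant.

n = 38 per group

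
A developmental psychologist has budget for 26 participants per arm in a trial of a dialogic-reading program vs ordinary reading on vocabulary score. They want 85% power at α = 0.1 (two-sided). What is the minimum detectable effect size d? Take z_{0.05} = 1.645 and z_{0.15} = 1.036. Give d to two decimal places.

d_min ≈ 0.74

For two independent groups of n = 26 each: d_min = (z_{α/2} + z_β)·√(2/n).
z-sum = 1.645 + 1.036 = 2.681.
d_min = 2.681 × √(2/26) = 2.681 × 0.2774 = 0.744.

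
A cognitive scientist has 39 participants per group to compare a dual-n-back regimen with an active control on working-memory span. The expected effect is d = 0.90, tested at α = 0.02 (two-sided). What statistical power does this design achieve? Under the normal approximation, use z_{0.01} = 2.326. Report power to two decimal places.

For two equal groups, power = Φ(d·√(n/2) − z_{α/2}).
d·√(n/2) = 0.90 × √(39/2) = 0.90 × 4.416 = 3.974.
z_β = 3.974 − 2.326 = 1.648.
Power = Φ(1.648) = 0.950.

power ≈ 0.95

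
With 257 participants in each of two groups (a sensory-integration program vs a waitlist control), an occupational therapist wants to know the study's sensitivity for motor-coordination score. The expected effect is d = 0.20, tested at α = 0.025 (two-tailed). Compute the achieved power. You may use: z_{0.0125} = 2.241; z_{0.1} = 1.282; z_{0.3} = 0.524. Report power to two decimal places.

For two equal groups, power = Φ(d·√(n/2) − z_{α/2}).
d·√(n/2) = 0.20 × √(257/2) = 0.20 × 11.336 = 2.267.
z_β = 2.267 − 2.241 = 0.026.
Power = Φ(0.026) = 0.510.

power ≈ 0.51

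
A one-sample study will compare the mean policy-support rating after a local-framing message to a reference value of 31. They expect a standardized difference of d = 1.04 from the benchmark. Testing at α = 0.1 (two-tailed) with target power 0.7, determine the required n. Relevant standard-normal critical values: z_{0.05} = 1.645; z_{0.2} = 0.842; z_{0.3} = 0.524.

n = 5

For a one-sample test: n = ((z_{α/2} + z_β) / d)².
z_{α/2} + z_β = 1.645 + 0.524 = 2.169.
n = (2.169 / 1.04)² = 2.086² = 4.35.
Round up.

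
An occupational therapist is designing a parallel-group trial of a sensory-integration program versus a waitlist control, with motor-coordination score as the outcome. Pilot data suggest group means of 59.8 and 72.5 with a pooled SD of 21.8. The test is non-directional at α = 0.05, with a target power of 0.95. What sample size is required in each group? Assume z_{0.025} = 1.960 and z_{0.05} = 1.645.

n = 77 per group

Cohen's d = |M₁ − M₂| / SD_pooled = |59.8 − 72.5| / 21.8 = 12.7 / 21.8 = 0.583.
For two independent groups with equal n: n = 2·((z_{α/2} + z_β) / d)².
z_{α/2} + z_β = 1.960 + 1.645 = 3.605.
n = 2 × (3.605 / 0.583)² = 2 × 6.184² = 2 × 38.24 = 76.5.
Round up to the next whole participant.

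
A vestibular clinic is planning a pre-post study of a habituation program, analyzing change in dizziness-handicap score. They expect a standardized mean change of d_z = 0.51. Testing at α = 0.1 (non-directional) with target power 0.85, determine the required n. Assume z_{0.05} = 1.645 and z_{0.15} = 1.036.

For a paired (one-sample on differences) test: n = ((z_{α/2} + z_β) / d)².
z_{α/2} + z_β = 1.645 + 1.036 = 2.681.
n = (2.681 / 0.51)² = 5.257² = 27.63.
Round up.

n = 28 pairs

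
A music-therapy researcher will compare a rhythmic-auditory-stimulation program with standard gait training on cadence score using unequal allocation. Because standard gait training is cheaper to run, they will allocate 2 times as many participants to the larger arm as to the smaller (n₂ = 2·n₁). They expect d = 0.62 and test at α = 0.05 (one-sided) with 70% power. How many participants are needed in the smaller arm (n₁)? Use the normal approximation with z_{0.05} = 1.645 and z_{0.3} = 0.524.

n₁ = 19

With allocation ratio k = n₂/n₁ = 2, Var(x̄₁−x̄₂) = σ²(1/n₁ + 1/(k·n₁)) = σ²·(k+1)/(k·n₁).
So n₁ = (1 + 1/k)·((z_{α} + z_β)/d)² = 1.500 × (2.169/0.62)².
n₁ = 1.500 × 12.24 = 18.4.
Round up: n₁ = 19, giving n₂ = 2 × 19 = 38.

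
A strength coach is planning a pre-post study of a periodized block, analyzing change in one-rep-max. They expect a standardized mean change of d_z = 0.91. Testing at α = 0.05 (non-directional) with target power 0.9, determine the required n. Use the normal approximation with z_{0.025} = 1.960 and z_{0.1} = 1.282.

n = 13 pairs

For a paired (one-sample on differences) test: n = ((z_{α/2} + z_β) / d)².
z_{α/2} + z_β = 1.960 + 1.282 = 3.242.
n = (3.242 / 0.91)² = 3.563² = 12.69.
Round up.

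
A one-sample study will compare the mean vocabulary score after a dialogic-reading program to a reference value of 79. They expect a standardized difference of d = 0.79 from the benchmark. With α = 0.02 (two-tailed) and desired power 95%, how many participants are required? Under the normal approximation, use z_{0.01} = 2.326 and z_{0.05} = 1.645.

For a one-sample test: n = ((z_{α/2} + z_β) / d)².
z_{α/2} + z_β = 2.326 + 1.645 = 3.971.
n = (3.971 / 0.79)² = 5.027² = 25.27.
Round up.

n = 26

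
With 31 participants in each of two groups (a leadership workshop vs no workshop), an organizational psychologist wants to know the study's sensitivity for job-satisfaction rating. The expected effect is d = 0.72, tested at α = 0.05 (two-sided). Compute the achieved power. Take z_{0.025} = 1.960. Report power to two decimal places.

power ≈ 0.81

For two equal groups, power = Φ(d·√(n/2) − z_{α/2}).
d·√(n/2) = 0.72 × √(31/2) = 0.72 × 3.937 = 2.835.
z_β = 2.835 − 1.960 = 0.875.
Power = Φ(0.875) = 0.809.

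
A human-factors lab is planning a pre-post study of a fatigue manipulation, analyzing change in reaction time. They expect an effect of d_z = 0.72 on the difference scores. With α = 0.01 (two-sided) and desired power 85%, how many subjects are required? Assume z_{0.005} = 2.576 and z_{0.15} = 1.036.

n = 26 pairs

For a paired (one-sample on differences) test: n = ((z_{α/2} + z_β) / d)².
z_{α/2} + z_β = 2.576 + 1.036 = 3.612.
n = (3.612 / 0.72)² = 5.017² = 25.17.
Round up.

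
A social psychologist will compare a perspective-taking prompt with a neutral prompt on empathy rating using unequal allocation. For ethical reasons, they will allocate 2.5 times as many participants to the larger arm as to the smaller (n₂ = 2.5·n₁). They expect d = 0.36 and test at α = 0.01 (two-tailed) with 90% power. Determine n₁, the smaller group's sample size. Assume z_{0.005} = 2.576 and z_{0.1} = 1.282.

n₁ = 161

With allocation ratio k = n₂/n₁ = 2.5, Var(x̄₁−x̄₂) = σ²(1/n₁ + 1/(k·n₁)) = σ²·(k+1)/(k·n₁).
So n₁ = (1 + 1/k)·((z_{α/2} + z_β)/d)² = 1.400 × (3.858/0.36)².
n₁ = 1.400 × 114.85 = 160.8.
Round up: n₁ = 161, giving n₂ = ⌈2.5 × 161⌉ = ⌈402.5⌉ = 403.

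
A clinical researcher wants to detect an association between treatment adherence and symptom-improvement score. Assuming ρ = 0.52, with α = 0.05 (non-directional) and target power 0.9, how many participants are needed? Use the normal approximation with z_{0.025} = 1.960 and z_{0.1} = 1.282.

Fisher's z: C = ½·ln((1+r)/(1−r)) = ½·ln(3.1667) = 0.5763.
n = ((z_{α/2} + z_β)/C)² + 3.
(1.960 + 1.282) / 0.5763 = 3.242 / 0.5763 = 5.626.
n = 5.626² + 3 = 31.65 + 3 = 34.6.
Round up.

n = 35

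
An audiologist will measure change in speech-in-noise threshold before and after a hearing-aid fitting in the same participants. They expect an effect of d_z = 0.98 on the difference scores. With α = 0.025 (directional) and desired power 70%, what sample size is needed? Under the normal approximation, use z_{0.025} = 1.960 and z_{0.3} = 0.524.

n = 7 pairs

For a paired (one-sample on differences) test: n = ((z_{α} + z_β) / d)².
z_{α} + z_β = 1.960 + 0.524 = 2.484.
n = (2.484 / 0.98)² = 2.535² = 6.42.
Round up.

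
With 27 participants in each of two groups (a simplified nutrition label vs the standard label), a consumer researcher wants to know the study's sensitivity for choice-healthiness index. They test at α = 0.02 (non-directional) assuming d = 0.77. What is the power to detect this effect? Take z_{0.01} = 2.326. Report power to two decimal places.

power ≈ 0.69

For two equal groups, power = Φ(d·√(n/2) − z_{α/2}).
d·√(n/2) = 0.77 × √(27/2) = 0.77 × 3.674 = 2.829.
z_β = 2.829 − 2.326 = 0.503.
Power = Φ(0.503) = 0.693.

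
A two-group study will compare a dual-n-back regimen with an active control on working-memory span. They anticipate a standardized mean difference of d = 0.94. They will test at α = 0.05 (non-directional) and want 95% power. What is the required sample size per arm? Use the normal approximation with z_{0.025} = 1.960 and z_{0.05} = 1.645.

For two independent groups with equal n: n = 2·((z_{α/2} + z_β) / d)².
z_{α/2} + z_β = 1.960 + 1.645 = 3.605.
n = 2 × (3.605 / 0.94)² = 2 × 3.835² = 2 × 14.71 = 29.4.
Round up to the next whole participant.

n = 30 per group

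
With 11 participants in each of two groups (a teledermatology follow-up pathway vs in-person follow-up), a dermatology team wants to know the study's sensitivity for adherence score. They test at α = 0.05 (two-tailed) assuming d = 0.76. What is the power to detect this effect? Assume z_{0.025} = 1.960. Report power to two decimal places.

For two equal groups, power = Φ(d·√(n/2) − z_{α/2}).
d·√(n/2) = 0.76 × √(11/2) = 0.76 × 2.345 = 1.782.
z_β = 1.782 − 1.960 = -0.178.
Power = Φ(-0.178) = 0.430.

power ≈ 0.43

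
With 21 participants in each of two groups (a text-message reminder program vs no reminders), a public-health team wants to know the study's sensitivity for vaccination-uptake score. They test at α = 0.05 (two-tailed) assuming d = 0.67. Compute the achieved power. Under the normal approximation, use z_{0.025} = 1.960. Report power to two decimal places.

power ≈ 0.58

For two equal groups, power = Φ(d·√(n/2) − z_{α/2}).
d·√(n/2) = 0.67 × √(21/2) = 0.67 × 3.240 = 2.171.
z_β = 2.171 − 1.960 = 0.211.
Power = Φ(0.211) = 0.584.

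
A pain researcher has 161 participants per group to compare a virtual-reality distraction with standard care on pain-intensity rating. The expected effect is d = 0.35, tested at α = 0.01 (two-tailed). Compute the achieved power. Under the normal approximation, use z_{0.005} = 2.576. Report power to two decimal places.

For two equal groups, power = Φ(d·√(n/2) − z_{α/2}).
d·√(n/2) = 0.35 × √(161/2) = 0.35 × 8.972 = 3.140.
z_β = 3.140 − 2.576 = 0.564.
Power = Φ(0.564) = 0.714.

power ≈ 0.71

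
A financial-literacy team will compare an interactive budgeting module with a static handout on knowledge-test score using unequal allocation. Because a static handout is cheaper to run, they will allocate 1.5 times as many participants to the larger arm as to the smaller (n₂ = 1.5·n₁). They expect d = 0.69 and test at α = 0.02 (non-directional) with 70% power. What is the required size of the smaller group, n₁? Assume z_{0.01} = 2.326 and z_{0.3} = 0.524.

n₁ = 29

With allocation ratio k = n₂/n₁ = 1.5, Var(x̄₁−x̄₂) = σ²(1/n₁ + 1/(k·n₁)) = σ²·(k+1)/(k·n₁).
So n₁ = (1 + 1/k)·((z_{α/2} + z_β)/d)² = 1.667 × (2.850/0.69)².
n₁ = 1.667 × 17.06 = 28.4.
Round up: n₁ = 29, giving n₂ = ⌈1.5 × 29⌉ = ⌈43.5⌉ = 44.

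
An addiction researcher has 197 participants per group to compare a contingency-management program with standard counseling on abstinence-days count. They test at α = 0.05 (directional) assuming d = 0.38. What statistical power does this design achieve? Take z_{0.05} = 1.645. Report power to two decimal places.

For two equal groups, power = Φ(d·√(n/2) − z_{α}).
d·√(n/2) = 0.38 × √(197/2) = 0.38 × 9.925 = 3.771.
z_β = 3.771 − 1.645 = 2.126.
Power = Φ(2.126) = 0.983.

power ≈ 0.98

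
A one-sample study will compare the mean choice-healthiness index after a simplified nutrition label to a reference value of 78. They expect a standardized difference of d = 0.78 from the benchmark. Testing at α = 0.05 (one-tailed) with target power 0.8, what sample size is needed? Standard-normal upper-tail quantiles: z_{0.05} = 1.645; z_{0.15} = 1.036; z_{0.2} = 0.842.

For a one-sample test: n = ((z_{α} + z_β) / d)².
z_{α} + z_β = 1.645 + 0.842 = 2.487.
n = (2.487 / 0.78)² = 3.188² = 10.17.
Round up.

n = 11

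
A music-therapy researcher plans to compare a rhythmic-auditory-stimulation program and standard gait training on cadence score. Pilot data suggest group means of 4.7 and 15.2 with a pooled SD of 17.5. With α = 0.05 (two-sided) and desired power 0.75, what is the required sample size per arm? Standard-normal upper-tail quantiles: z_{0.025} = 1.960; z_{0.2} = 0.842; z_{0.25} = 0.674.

n = 39 per group

Cohen's d = |M₁ − M₂| / SD_pooled = |4.7 − 15.2| / 17.5 = 10.5 / 17.5 = 0.600.
For two independent groups with equal n: n = 2·((z_{α/2} + z_β) / d)².
z_{α/2} + z_β = 1.960 + 0.674 = 2.634.
n = 2 × (2.634 / 0.600)² = 2 × 4.390² = 2 × 19.27 = 38.5.
Round up to the next whole participant.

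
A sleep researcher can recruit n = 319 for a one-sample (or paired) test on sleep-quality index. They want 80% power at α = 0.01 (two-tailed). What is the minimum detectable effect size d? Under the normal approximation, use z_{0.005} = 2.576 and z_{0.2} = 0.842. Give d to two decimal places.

d_min ≈ 0.19

For a single sample (or paired design) of n = 319: d_min = (z_{α/2} + z_β)/√n.
z-sum = 2.576 + 0.842 = 3.418.
d_min = 3.418 / √319 = 3.418 / 17.861 = 0.191.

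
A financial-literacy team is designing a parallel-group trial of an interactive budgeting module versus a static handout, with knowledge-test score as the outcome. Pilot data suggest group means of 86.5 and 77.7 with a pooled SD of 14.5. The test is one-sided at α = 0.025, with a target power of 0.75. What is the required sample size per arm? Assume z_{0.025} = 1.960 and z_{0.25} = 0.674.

n = 38 per group

Cohen's d = |M₁ − M₂| / SD_pooled = |86.5 − 77.7| / 14.5 = 8.8 / 14.5 = 0.607.
For two independent groups with equal n: n = 2·((z_{α} + z_β) / d)².
z_{α} + z_β = 1.960 + 0.674 = 2.634.
n = 2 × (2.634 / 0.607)² = 2 × 4.339² = 2 × 18.83 = 37.7.
Round up to the next whole participant.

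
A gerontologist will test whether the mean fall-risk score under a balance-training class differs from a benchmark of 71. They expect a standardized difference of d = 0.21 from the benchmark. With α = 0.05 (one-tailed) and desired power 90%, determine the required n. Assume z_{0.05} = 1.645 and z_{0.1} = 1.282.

For a one-sample test: n = ((z_{α} + z_β) / d)².
z_{α} + z_β = 1.645 + 1.282 = 2.927.
n = (2.927 / 0.21)² = 13.938² = 194.27.
Round up.

n = 195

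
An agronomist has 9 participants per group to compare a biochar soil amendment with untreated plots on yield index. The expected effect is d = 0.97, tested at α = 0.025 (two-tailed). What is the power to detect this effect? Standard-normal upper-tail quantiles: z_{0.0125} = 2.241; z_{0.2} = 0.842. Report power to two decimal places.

power ≈ 0.43

For two equal groups, power = Φ(d·√(n/2) − z_{α/2}).
d·√(n/2) = 0.97 × √(9/2) = 0.97 × 2.121 = 2.058.
z_β = 2.058 − 2.241 = -0.183.
Power = Φ(-0.183) = 0.427.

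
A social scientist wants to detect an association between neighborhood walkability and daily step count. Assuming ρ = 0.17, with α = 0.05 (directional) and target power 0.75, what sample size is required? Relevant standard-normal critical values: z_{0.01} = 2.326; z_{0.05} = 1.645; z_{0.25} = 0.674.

Fisher's z: C = ½·ln((1+r)/(1−r)) = ½·ln(1.4096) = 0.1717.
n = ((z_{α} + z_β)/C)² + 3.
(1.645 + 0.674) / 0.1717 = 2.319 / 0.1717 = 13.506.
n = 13.506² + 3 = 182.42 + 3 = 185.4.
Round up.

n = 186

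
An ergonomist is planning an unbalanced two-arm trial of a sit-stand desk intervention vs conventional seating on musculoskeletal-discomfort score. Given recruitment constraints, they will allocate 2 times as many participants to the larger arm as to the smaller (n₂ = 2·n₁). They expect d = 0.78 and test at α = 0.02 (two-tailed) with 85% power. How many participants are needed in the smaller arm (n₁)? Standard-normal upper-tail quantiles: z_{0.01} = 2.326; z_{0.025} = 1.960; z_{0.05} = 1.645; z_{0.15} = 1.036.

n₁ = 28

With allocation ratio k = n₂/n₁ = 2, Var(x̄₁−x̄₂) = σ²(1/n₁ + 1/(k·n₁)) = σ²·(k+1)/(k·n₁).
So n₁ = (1 + 1/k)·((z_{α/2} + z_β)/d)² = 1.500 × (3.362/0.78)².
n₁ = 1.500 × 18.58 = 27.9.
Round up: n₁ = 28, giving n₂ = 2 × 28 = 56.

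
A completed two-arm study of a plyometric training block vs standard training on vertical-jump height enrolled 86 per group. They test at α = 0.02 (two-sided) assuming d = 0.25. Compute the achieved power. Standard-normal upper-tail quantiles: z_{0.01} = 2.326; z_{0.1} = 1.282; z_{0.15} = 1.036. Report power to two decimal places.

power ≈ 0.25

For two equal groups, power = Φ(d·√(n/2) − z_{α/2}).
d·√(n/2) = 0.25 × √(86/2) = 0.25 × 6.557 = 1.639.
z_β = 1.639 − 2.326 = -0.687.
Power = Φ(-0.687) = 0.246.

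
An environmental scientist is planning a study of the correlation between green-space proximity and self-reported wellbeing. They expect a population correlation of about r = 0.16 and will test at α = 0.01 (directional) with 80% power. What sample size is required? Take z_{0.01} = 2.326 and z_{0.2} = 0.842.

n = 389

Fisher's z: C = ½·ln((1+r)/(1−r)) = ½·ln(1.3810) = 0.1614.
n = ((z_{α} + z_β)/C)² + 3.
(2.326 + 0.842) / 0.1614 = 3.168 / 0.1614 = 19.628.
n = 19.628² + 3 = 385.27 + 3 = 388.3.
Round up.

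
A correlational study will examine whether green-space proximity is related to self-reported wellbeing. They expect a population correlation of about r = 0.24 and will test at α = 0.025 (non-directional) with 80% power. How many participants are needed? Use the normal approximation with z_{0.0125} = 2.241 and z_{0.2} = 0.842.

n = 162

Fisher's z: C = ½·ln((1+r)/(1−r)) = ½·ln(1.6316) = 0.2448.
n = ((z_{α/2} + z_β)/C)² + 3.
(2.241 + 0.842) / 0.2448 = 3.083 / 0.2448 = 12.594.
n = 12.594² + 3 = 158.61 + 3 = 161.6.
Round up.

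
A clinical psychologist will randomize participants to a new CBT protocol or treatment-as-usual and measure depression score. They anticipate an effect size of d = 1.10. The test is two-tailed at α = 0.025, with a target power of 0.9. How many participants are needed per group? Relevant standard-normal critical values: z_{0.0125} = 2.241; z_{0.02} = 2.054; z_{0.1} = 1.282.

n = 21 per group

For two independent groups with equal n: n = 2·((z_{α/2} + z_β) / d)².
z_{α/2} + z_β = 2.241 + 1.282 = 3.523.
n = 2 × (3.523 / 1.10)² = 2 × 3.203² = 2 × 10.26 = 20.5.
Round up to the next whole participant.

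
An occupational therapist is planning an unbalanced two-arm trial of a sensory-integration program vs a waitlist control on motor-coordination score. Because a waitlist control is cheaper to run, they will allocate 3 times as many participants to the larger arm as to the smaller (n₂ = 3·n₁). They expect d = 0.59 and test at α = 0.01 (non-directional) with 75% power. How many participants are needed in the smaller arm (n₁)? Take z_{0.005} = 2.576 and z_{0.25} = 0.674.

n₁ = 41

With allocation ratio k = n₂/n₁ = 3, Var(x̄₁−x̄₂) = σ²(1/n₁ + 1/(k·n₁)) = σ²·(k+1)/(k·n₁).
So n₁ = (1 + 1/k)·((z_{α/2} + z_β)/d)² = 1.333 × (3.250/0.59)².
n₁ = 1.333 × 30.34 = 40.5.
Round up: n₁ = 41, giving n₂ = 3 × 41 = 123.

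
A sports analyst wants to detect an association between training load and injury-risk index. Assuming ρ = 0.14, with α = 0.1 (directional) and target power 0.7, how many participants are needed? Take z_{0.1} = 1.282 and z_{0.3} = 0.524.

Fisher's z: C = ½·ln((1+r)/(1−r)) = ½·ln(1.3256) = 0.1409.
n = ((z_{α} + z_β)/C)² + 3.
(1.282 + 0.524) / 0.1409 = 1.806 / 0.1409 = 12.818.
n = 12.818² + 3 = 164.29 + 3 = 167.3.
Round up.

n = 168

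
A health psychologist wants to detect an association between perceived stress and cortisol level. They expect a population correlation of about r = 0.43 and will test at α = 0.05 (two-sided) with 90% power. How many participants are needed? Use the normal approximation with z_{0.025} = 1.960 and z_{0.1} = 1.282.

Fisher's z: C = ½·ln((1+r)/(1−r)) = ½·ln(2.5088) = 0.4599.
n = ((z_{α/2} + z_β)/C)² + 3.
(1.960 + 1.282) / 0.4599 = 3.242 / 0.4599 = 7.049.
n = 7.049² + 3 = 49.69 + 3 = 52.7.
Round up.

n = 53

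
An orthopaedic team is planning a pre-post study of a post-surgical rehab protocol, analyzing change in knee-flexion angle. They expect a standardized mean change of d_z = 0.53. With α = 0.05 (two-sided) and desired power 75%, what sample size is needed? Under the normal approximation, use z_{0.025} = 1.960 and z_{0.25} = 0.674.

For a paired (one-sample on differences) test: n = ((z_{α/2} + z_β) / d)².
z_{α/2} + z_β = 1.960 + 0.674 = 2.634.
n = (2.634 / 0.53)² = 4.970² = 24.70.
Round up.

n = 25 pairs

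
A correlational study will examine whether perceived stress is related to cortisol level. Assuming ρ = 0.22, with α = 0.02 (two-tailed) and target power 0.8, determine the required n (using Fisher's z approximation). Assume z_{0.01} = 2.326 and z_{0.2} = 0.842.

n = 204

Fisher's z: C = ½·ln((1+r)/(1−r)) = ½·ln(1.5641) = 0.2237.
n = ((z_{α/2} + z_β)/C)² + 3.
(2.326 + 0.842) / 0.2237 = 3.168 / 0.2237 = 14.162.
n = 14.162² + 3 = 200.56 + 3 = 203.6.
Round up.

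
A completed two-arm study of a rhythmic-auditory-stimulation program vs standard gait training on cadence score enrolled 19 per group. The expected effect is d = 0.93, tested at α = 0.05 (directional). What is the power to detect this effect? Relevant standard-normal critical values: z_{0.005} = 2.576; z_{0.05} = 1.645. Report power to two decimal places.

For two equal groups, power = Φ(d·√(n/2) − z_{α}).
d·√(n/2) = 0.93 × √(19/2) = 0.93 × 3.082 = 2.866.
z_β = 2.866 − 1.645 = 1.221.
Power = Φ(1.221) = 0.889.

power ≈ 0.89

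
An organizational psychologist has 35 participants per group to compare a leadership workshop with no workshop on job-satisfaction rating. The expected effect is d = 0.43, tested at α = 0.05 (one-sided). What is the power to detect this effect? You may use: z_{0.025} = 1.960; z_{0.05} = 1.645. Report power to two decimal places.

power ≈ 0.56

For two equal groups, power = Φ(d·√(n/2) − z_{α}).
d·√(n/2) = 0.43 × √(35/2) = 0.43 × 4.183 = 1.799.
z_β = 1.799 − 1.645 = 0.154.
Power = Φ(0.154) = 0.561.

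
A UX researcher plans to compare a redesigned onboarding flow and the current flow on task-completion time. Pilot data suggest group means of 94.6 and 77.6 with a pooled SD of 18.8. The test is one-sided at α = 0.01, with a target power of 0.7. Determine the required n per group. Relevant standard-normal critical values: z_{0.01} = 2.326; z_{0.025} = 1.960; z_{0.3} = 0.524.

Cohen's d = |M₁ − M₂| / SD_pooled = |94.6 − 77.6| / 18.8 = 17.0 / 18.8 = 0.904.
For two independent groups with equal n: n = 2·((z_{α} + z_β) / d)².
z_{α} + z_β = 2.326 + 0.524 = 2.850.
n = 2 × (2.850 / 0.904)² = 2 × 3.153² = 2 × 9.94 = 19.9.
Round up to the next whole participant.

n = 20 per group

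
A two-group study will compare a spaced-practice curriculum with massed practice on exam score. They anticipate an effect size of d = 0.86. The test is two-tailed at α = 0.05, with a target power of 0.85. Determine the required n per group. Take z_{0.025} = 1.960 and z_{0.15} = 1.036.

For two independent groups with equal n: n = 2·((z_{α/2} + z_β) / d)².
z_{α/2} + z_β = 1.960 + 1.036 = 2.996.
n = 2 × (2.996 / 0.86)² = 2 × 3.484² = 2 × 12.14 = 24.3.
Round up to the next whole participant.

n = 25 per group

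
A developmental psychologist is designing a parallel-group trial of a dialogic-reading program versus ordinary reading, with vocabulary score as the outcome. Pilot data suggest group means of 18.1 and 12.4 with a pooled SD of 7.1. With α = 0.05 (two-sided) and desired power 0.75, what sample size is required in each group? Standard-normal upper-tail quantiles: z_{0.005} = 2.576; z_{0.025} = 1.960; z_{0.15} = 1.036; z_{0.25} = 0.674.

n = 22 per group

Cohen's d = |M₁ − M₂| / SD_pooled = |18.1 − 12.4| / 7.1 = 5.7 / 7.1 = 0.803.
For two independent groups with equal n: n = 2·((z_{α/2} + z_β) / d)².
z_{α/2} + z_β = 1.960 + 0.674 = 2.634.
n = 2 × (2.634 / 0.803)² = 2 × 3.280² = 2 × 10.76 = 21.5.
Round up to the next whole participant.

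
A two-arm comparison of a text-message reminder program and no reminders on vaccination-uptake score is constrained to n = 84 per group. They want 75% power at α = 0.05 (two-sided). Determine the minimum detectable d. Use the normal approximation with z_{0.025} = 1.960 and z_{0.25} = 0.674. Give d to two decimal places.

For two independent groups of n = 84 each: d_min = (z_{α/2} + z_β)·√(2/n).
z-sum = 1.960 + 0.674 = 2.634.
d_min = 2.634 × √(2/84) = 2.634 × 0.1543 = 0.406.

d_min ≈ 0.41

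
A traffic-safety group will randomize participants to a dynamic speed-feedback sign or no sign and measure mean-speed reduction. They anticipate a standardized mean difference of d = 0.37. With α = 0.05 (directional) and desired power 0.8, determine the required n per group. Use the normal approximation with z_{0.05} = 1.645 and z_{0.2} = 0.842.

For two independent groups with equal n: n = 2·((z_{α} + z_β) / d)².
z_{α} + z_β = 1.645 + 0.842 = 2.487.
n = 2 × (2.487 / 0.37)² = 2 × 6.722² = 2 × 45.18 = 90.4.
Round up to the next whole participant.

n = 91 per group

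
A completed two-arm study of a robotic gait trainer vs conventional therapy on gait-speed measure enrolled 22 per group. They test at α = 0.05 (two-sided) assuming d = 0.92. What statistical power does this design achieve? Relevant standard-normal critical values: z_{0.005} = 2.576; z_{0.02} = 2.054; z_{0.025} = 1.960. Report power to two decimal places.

For two equal groups, power = Φ(d·√(n/2) − z_{α/2}).
d·√(n/2) = 0.92 × √(22/2) = 0.92 × 3.317 = 3.051.
z_β = 3.051 − 1.960 = 1.091.
Power = Φ(1.091) = 0.862.

power ≈ 0.86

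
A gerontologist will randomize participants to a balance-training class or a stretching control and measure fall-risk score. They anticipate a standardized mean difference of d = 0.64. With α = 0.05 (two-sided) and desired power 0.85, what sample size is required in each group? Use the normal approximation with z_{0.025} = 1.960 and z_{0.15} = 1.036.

n = 44 per group

For two independent groups with equal n: n = 2·((z_{α/2} + z_β) / d)².
z_{α/2} + z_β = 1.960 + 1.036 = 2.996.
n = 2 × (2.996 / 0.64)² = 2 × 4.681² = 2 × 21.91 = 43.8.
Round up to the next whole participant.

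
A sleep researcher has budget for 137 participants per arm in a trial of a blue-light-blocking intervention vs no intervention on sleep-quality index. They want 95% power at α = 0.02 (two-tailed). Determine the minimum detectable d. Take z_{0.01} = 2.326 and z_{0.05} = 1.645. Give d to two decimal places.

For two independent groups of n = 137 each: d_min = (z_{α/2} + z_β)·√(2/n).
z-sum = 2.326 + 1.645 = 3.971.
d_min = 3.971 × √(2/137) = 3.971 × 0.1208 = 0.480.

d_min ≈ 0.48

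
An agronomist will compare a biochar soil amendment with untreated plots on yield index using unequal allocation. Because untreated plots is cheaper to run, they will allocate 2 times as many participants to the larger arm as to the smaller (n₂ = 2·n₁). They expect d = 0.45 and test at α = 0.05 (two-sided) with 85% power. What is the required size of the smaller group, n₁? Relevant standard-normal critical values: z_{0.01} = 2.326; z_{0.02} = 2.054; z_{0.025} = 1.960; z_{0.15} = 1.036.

With allocation ratio k = n₂/n₁ = 2, Var(x̄₁−x̄₂) = σ²(1/n₁ + 1/(k·n₁)) = σ²·(k+1)/(k·n₁).
So n₁ = (1 + 1/k)·((z_{α/2} + z_β)/d)² = 1.500 × (2.996/0.45)².
n₁ = 1.500 × 44.33 = 66.5.
Round up: n₁ = 67, giving n₂ = 2 × 67 = 134.

n₁ = 67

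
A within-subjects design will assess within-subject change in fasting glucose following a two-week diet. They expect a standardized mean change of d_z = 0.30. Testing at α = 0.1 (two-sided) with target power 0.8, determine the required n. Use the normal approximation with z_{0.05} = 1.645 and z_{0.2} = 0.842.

n = 69 pairs

For a paired (one-sample on differences) test: n = ((z_{α/2} + z_β) / d)².
z_{α/2} + z_β = 1.645 + 0.842 = 2.487.
n = (2.487 / 0.30)² = 8.290² = 68.72.
Round up.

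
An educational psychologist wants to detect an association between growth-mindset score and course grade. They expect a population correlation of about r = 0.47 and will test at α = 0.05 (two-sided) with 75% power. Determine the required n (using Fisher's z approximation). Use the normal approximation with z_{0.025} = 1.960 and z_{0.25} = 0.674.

n = 30

Fisher's z: C = ½·ln((1+r)/(1−r)) = ½·ln(2.7736) = 0.5101.
n = ((z_{α/2} + z_β)/C)² + 3.
(1.960 + 0.674) / 0.5101 = 2.634 / 0.5101 = 5.164.
n = 5.164² + 3 = 26.66 + 3 = 29.7.
Round up.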